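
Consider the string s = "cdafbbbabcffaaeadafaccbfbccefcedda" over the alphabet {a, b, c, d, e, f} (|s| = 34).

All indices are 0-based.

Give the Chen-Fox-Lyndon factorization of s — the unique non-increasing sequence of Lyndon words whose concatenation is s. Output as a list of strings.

emit factor 1: 'cd' (i=0, period=2)
emit factor 2: 'afbbb' (i=2, period=5)
emit factor 3: 'abcff' (i=7, period=5)
emit factor 4: 'aaeadafaccbfbccefcedd' (i=12, period=21)
emit factor 5: 'a' (i=33, period=1)

["cd", "afbbb", "abcff", "aaeadafaccbfbccefcedd", "a"]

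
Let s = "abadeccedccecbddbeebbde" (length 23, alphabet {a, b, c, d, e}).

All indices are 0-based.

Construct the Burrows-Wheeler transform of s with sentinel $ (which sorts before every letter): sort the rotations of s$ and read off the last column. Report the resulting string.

rank  rotation                  last
    0  $abadeccedccecbddbeebbde  e
    1  abadeccedccecbddbeebbde$  $
    2  adeccedccecbddbeebbde$ab  b
    3  badeccedccecbddbeebbde$a  a
    4  bbde$abadeccedccecbddbee  e
    5  bddbeebbde$abadeccedccec  c
    6  bde$abadeccedccecbddbeeb  b
    7  beebbde$abadeccedccecbdd  d
    8  cbddbeebbde$abadeccedcce  e
    9  ccecbddbeebbde$abadecced  d
   10  ccedccecbddbeebbde$abade  e
   11  cecbddbeebbde$abadeccedc  c
   12  cedccecbddbeebbde$abadec  c
   13  dbeebbde$abadeccedccecbd  d
   14  dccecbddbeebbde$abadecce  e
   15  ddbeebbde$abadeccedccecb  b
   16  de$abadeccedccecbddbeebb  b
   17  deccedccecbddbeebbde$aba  a
   18  e$abadeccedccecbddbeebbd  d
   19  ebbde$abadeccedccecbddbe  e
   20  ecbddbeebbde$abadeccedcc  c
   21  eccedccecbddbeebbde$abad  d
   22  edccecbddbeebbde$abadecc  c
   23  eebbde$abadeccedccecbddb  b

e$baecbdedeccdebbadecdcb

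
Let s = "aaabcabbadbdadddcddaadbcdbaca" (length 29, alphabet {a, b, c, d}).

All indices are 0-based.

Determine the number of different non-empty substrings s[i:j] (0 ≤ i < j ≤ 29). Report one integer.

rank | idx | suffix
   0 |  28 | a
   1 |   0 | aaabcabbadbdadddcddaadbcdbaca
   2 |   1 | aabcabbadbdadddcddaadbcdbaca
   3 |  19 | aadbcdbaca
   4 |   5 | abbadbdadddcddaadbcdbaca
   5 |   2 | abcabbadbdadddcddaadbcdbaca
   6 |  26 | aca
   7 |  20 | adbcdbaca
   8 |   8 | adbdadddcddaadbcdbaca
   9 |  12 | adddcddaadbcdbaca
  10 |  25 | baca
  11 |   7 | badbdadddcddaadbcdbaca
  12 |   6 | bbadbdadddcddaadbcdbaca
  13 |   3 | bcabbadbdadddcddaadbcdbaca
  14 |  22 | bcdbaca
  15 |  10 | bdadddcddaadbcdbaca
  16 |  27 | ca
  17 |   4 | cabbadbdadddcddaadbcdbaca
  18 |  23 | cdbaca
  19 |  16 | cddaadbcdbaca
  20 |  18 | daadbcdbaca
  21 |  11 | dadddcddaadbcdbaca
  22 |  24 | dbaca
  23 |  21 | dbcdbaca
  24 |   9 | dbdadddcddaadbcdbaca
  25 |  15 | dcddaadbcdbaca
  26 |  17 | ddaadbcdbaca
  27 |  14 | ddcddaadbcdbaca
  28 |  13 | dddcddaadbcdbaca

SA = [28, 0, 1, 19, 5, 2, 26, 20, 8, 12, 25, 7, 6, 3, 22, 10, 27, 4, 23, 16, 18, 11, 24, 21, 9, 15, 17, 14, 13]
[i] adj suffixes → lcp
  [1] 28/0 → 1 ('a')
  [2] 0/1 → 2 ('aa')
  [3] 1/19 → 2 ('aa')
  [4] 19/5 → 1 ('a')
  [5] 5/2 → 2 ('ab')
  [6] 2/26 → 1 ('a')
  [7] 26/20 → 1 ('a')
  [8] 20/8 → 3 ('adb')
  [9] 8/12 → 2 ('ad')
  [10] 12/25 → 0 ('')
  [11] 25/7 → 2 ('ba')
  [12] 7/6 → 1 ('b')
  [13] 6/3 → 1 ('b')
  [14] 3/22 → 2 ('bc')
  [15] 22/10 → 1 ('b')
  [16] 10/27 → 0 ('')
  [17] 27/4 → 2 ('ca')
  [18] 4/23 → 1 ('c')
  [19] 23/16 → 2 ('cd')
  [20] 16/18 → 0 ('')
  [21] 18/11 → 2 ('da')
  [22] 11/24 → 1 ('d')
  [23] 24/21 → 2 ('db')
  [24] 21/9 → 2 ('db')
  [25] 9/15 → 1 ('d')
  [26] 15/17 → 1 ('d')
  [27] 17/14 → 2 ('dd')
  [28] 14/13 → 2 ('dd')

n(n+1)/2 = 29·30/2 = 435
Σ LCP = 0 + 1 + 2 + 2 + 1 + 2 + 1 + 1 + 3 + 2 + 0 + 2 + 1 + 1 + 2 + 1 + 0 + 2 + 1 + 2 + 0 + 2 + 1 + 2 + 2 + 1 + 1 + 2 + 2 = 40
distinct = 435 − 40 = 395

395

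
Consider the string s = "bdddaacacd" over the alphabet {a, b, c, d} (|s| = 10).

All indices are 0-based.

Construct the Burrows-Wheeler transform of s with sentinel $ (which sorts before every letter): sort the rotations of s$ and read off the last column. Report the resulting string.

rank  rotation     last
    0  $bdddaacacd  d
    1  aacacd$bddd  d
    2  acacd$bddda  a
    3  acd$bdddaac  c
    4  bdddaacacd$  $
    5  cacd$bdddaa  a
    6  cd$bdddaaca  a
    7  d$bdddaacac  c
    8  daacacd$bdd  d
    9  ddaacacd$bd  d
   10  dddaacacd$b  b

ddac$aacddb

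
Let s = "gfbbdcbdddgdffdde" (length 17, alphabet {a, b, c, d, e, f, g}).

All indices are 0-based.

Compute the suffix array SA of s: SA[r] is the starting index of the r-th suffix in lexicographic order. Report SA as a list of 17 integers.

[2, 3, 6, 5, 4, 7, 14, 8, 15, 11, 9, 16, 1, 13, 12, 10, 0]

sorted suffixes:
  #0 SA[0]=2  'bbdcbdddgdffdde'
  #1 SA[1]=3  'bdcbdddgdffdde'
  #2 SA[2]=6  'bdddgdffdde'
  #3 SA[3]=5  'cbdddgdffdde'
  #4 SA[4]=4  'dcbdddgdffdde'
  #5 SA[5]=7  'dddgdffdde'
  #6 SA[6]=14  'dde'
  #7 SA[7]=8  'ddgdffdde'
  #8 SA[8]=15  'de'
  #9 SA[9]=11  'dffdde'
  #10 SA[10]=9  'dgdffdde'
  #11 SA[11]=16  'e'
  #12 SA[12]=1  'fbbdcbdddgdffdde'
  #13 SA[13]=13  'fdde'
  #14 SA[14]=12  'ffdde'
  #15 SA[15]=10  'gdffdde'
  #16 SA[16]=0  'gfbbdcbdddgdffdde'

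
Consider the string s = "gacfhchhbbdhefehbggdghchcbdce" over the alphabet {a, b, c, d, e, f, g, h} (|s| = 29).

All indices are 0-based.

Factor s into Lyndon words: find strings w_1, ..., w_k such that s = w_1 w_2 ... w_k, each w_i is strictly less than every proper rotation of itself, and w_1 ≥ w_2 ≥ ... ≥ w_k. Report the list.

emit factor 1: 'g' (i=0, period=1)
emit factor 2: 'acfhchhbbdhefehbggdghchcbdce' (i=1, period=28)

["g", "acfhchhbbdhefehbggdghchcbdce"]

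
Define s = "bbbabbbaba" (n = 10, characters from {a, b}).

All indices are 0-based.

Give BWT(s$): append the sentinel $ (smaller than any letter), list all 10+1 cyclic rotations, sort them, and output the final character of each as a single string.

abbbabbbba$

rank  rotation     last
    0  $bbbabbbaba  a
    1  a$bbbabbbab  b
    2  aba$bbbabbb  b
    3  abbbaba$bbb  b
    4  ba$bbbabbba  a
    5  baba$bbbabb  b
    6  babbbaba$bb  b
    7  bbaba$bbbab  b
    8  bbabbbaba$b  b
    9  bbbaba$bbba  a
   10  bbbabbbaba$  $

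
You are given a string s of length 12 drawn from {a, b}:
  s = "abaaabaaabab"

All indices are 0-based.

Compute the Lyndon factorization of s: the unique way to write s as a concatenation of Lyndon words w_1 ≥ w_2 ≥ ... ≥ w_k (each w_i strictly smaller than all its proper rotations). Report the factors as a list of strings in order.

["ab", "aaabaaabab"]

emit factor 1: 'ab' (i=0, period=2)
emit factor 2: 'aaabaaabab' (i=2, period=10)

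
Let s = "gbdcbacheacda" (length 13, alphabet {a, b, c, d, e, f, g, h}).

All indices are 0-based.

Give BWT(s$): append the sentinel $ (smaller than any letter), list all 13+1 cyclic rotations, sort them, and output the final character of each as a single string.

adebcgdaacbh$c

rank  rotation        last
    0  $gbdcbacheacda  a
    1  a$gbdcbacheacd  d
    2  acda$gbdcbache  e
    3  acheacda$gbdcb  b
    4  bacheacda$gbdc  c
    5  bdcbacheacda$g  g
    6  cbacheacda$gbd  d
    7  cda$gbdcbachea  a
    8  cheacda$gbdcba  a
    9  da$gbdcbacheac  c
   10  dcbacheacda$gb  b
   11  eacda$gbdcbach  h
   12  gbdcbacheacda$  $
   13  heacda$gbdcbac  c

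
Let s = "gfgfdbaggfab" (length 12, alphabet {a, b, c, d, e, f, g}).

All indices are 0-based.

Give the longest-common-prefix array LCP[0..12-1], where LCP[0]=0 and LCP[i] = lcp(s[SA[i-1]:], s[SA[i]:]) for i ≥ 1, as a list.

[0, 1, 0, 1, 0, 0, 1, 1, 0, 2, 2, 1]

sorted suffixes:
  #0 SA[0]=10  'ab'
  #1 SA[1]=6  'aggfab'
  #2 SA[2]=11  'b'
  #3 SA[3]=5  'baggfab'
  #4 SA[4]=4  'dbaggfab'
  #5 SA[5]=9  'fab'
  #6 SA[6]=3  'fdbaggfab'
  #7 SA[7]=1  'fgfdbaggfab'
  #8 SA[8]=8  'gfab'
  #9 SA[9]=2  'gfdbaggfab'
  #10 SA[10]=0  'gfgfdbaggfab'
  #11 SA[11]=7  'ggfab'

SA = [10, 6, 11, 5, 4, 9, 3, 1, 8, 2, 0, 7]
[i] adj suffixes → lcp
  [1] 10/6 → 1 ('a')
  [2] 6/11 → 0 ('')
  [3] 11/5 → 1 ('b')
  [4] 5/4 → 0 ('')
  [5] 4/9 → 0 ('')
  [6] 9/3 → 1 ('f')
  [7] 3/1 → 1 ('f')
  [8] 1/8 → 0 ('')
  [9] 8/2 → 2 ('gf')
  [10] 2/0 → 2 ('gf')
  [11] 0/7 → 1 ('g')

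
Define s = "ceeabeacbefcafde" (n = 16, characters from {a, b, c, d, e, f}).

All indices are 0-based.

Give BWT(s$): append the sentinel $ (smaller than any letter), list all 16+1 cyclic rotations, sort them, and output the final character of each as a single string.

rank  rotation           last
    0  $ceeabeacbefcafde  e
    1  abeacbefcafde$cee  e
    2  acbefcafde$ceeabe  e
    3  afde$ceeabeacbefc  c
    4  beacbefcafde$ceea  a
    5  befcafde$ceeabeac  c
    6  cafde$ceeabeacbef  f
    7  cbefcafde$ceeabea  a
    8  ceeabeacbefcafde$  $
    9  de$ceeabeacbefcaf  f
   10  e$ceeabeacbefcafd  d
   11  eabeacbefcafde$ce  e
   12  eacbefcafde$ceeab  b
   13  eeabeacbefcafde$c  c
   14  efcafde$ceeabeacb  b
   15  fcafde$ceeabeacbe  e
   16  fde$ceeabeacbefca  a

eeecacfa$fdebcbea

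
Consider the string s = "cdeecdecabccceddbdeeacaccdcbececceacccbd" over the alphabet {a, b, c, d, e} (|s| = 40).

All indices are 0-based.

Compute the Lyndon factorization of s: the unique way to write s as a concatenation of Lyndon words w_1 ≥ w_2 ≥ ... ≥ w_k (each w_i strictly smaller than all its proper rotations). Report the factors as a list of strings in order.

["cdee", "cde", "c", "abccceddbdeeacaccdcbececceacccbd"]

emit factor 1: 'cdee' (i=0, period=4)
emit factor 2: 'cde' (i=4, period=3)
emit factor 3: 'c' (i=7, period=1)
emit factor 4: 'abccceddbdeeacaccdcbececceacccbd' (i=8, period=32)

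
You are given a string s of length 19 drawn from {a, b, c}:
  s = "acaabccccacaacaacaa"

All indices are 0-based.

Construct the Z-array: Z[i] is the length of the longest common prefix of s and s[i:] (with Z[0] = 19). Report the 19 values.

Z[0]=19
i=1: i≥r, start 0; Z[1]=0
i=2: i≥r, start 0; Z[2]=1 scan→box=[2,3)
i=3: i≥r, start 0; Z[3]=1 scan→box=[3,4)
i=4: i≥r, start 0; Z[4]=0
i=5: i≥r, start 0; Z[5]=0
i=6: i≥r, start 0; Z[6]=0
i=7: i≥r, start 0; Z[7]=0
i=8: i≥r, start 0; Z[8]=0
i=9: i≥r, start 0; Z[9]=4 scan→box=[9,13)
i=10: min(r-i=3, Z[1]=0)=0; Z[10]=0
i=11: min(r-i=2, Z[2]=1)=1; Z[11]=1
i=12: min(r-i=1, Z[3]=1)=1; Z[12]=4 scan→box=[12,16)
i=13: min(r-i=3, Z[1]=0)=0; Z[13]=0
i=14: min(r-i=2, Z[2]=1)=1; Z[14]=1
i=15: min(r-i=1, Z[3]=1)=1; Z[15]=4 scan→box=[15,19)
i=16: min(r-i=3, Z[1]=0)=0; Z[16]=0
i=17: min(r-i=2, Z[2]=1)=1; Z[17]=1
i=18: min(r-i=1, Z[3]=1)=1; Z[18]=1

[19, 0, 1, 1, 0, 0, 0, 0, 0, 4, 0, 1, 4, 0, 1, 4, 0, 1, 1]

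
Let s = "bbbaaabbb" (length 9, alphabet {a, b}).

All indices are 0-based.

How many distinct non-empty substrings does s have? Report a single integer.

rank | idx | suffix
   0 |   3 | aaabbb
   1 |   4 | aabbb
   2 |   5 | abbb
   3 |   8 | b
   4 |   2 | baaabbb
   5 |   7 | bb
   6 |   1 | bbaaabbb
   7 |   6 | bbb
   8 |   0 | bbbaaabbb

SA = [3, 4, 5, 8, 2, 7, 1, 6, 0]
i: (SA[i-1],SA[i]) lcp shared
  1: (3,4) 2 'aa'
  2: (4,5) 1 'a'
  3: (5,8) 0 ''
  4: (8,2) 1 'b'
  5: (2,7) 1 'b'
  6: (7,1) 2 'bb'
  7: (1,6) 2 'bb'
  8: (6,0) 3 'bbb'

n(n+1)/2 = 9·10/2 = 45
Σ LCP = 0 + 2 + 1 + 0 + 1 + 1 + 2 + 2 + 3 = 12
distinct = 45 − 12 = 33

33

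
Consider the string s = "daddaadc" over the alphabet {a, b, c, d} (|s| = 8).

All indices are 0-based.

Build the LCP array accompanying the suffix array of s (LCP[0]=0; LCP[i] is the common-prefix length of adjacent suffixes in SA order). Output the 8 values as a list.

rank→(start, suffix):
  0 → (4, 'aadc')
  1 → (5, 'adc')
  2 → (1, 'addaadc')
  3 → (7, 'c')
  4 → (3, 'daadc')
  5 → (0, 'daddaadc')
  6 → (6, 'dc')
  7 → (2, 'ddaadc')

SA = [4, 5, 1, 7, 3, 0, 6, 2]
i: (SA[i-1],SA[i]) lcp shared
  1: (4,5) 1 'a'
  2: (5,1) 2 'ad'
  3: (1,7) 0 ''
  4: (7,3) 0 ''
  5: (3,0) 2 'da'
  6: (0,6) 1 'd'
  7: (6,2) 1 'd'

[0, 1, 2, 0, 0, 2, 1, 1]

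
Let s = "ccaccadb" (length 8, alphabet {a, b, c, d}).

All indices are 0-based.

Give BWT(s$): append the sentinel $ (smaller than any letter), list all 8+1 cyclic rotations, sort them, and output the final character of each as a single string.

rank  rotation   last
    0  $ccaccadb  b
    1  accadb$cc  c
    2  adb$ccacc  c
    3  b$ccaccad  d
    4  caccadb$c  c
    5  cadb$ccac  c
    6  ccaccadb$  $
    7  ccadb$cca  a
    8  db$ccacca  a

bccdcc$aa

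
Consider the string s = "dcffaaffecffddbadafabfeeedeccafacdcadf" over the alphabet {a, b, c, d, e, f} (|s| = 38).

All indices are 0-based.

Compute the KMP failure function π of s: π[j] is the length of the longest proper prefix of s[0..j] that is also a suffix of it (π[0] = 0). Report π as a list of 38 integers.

[0, 0, 0, 0, 0, 0, 0, 0, 0, 0, 0, 0, 1, 1, 0, 0, 1, 0, 0, 0, 0, 0, 0, 0, 0, 1, 0, 0, 0, 0, 0, 0, 0, 1, 2, 0, 1, 0]

π[0] = 0
j=1 s[j]='c': π[1]=0 (border '')
j=2 s[j]='f': π[2]=0 (border '')
j=3 s[j]='f': π[3]=0 (border '')
j=4 s[j]='a': π[4]=0 (border '')
j=5 s[j]='a': π[5]=0 (border '')
j=6 s[j]='f': π[6]=0 (border '')
j=7 s[j]='f': π[7]=0 (border '')
j=8 s[j]='e': π[8]=0 (border '')
j=9 s[j]='c': π[9]=0 (border '')
j=10 s[j]='f': π[10]=0 (border '')
j=11 s[j]='f': π[11]=0 (border '')
j=12 s[j]='d': π[12]=1 (border 'd')
j=13 s[j]='d': k: 1→0; π[13]=1 (border 'd')
j=14 s[j]='b': k: 1→0; π[14]=0 (border '')
j=15 s[j]='a': π[15]=0 (border '')
j=16 s[j]='d': π[16]=1 (border 'd')
j=17 s[j]='a': k: 1→0; π[17]=0 (border '')
j=18 s[j]='f': π[18]=0 (border '')
j=19 s[j]='a': π[19]=0 (border '')
j=20 s[j]='b': π[20]=0 (border '')
j=21 s[j]='f': π[21]=0 (border '')
j=22 s[j]='e': π[22]=0 (border '')
j=23 s[j]='e': π[23]=0 (border '')
j=24 s[j]='e': π[24]=0 (border '')
j=25 s[j]='d': π[25]=1 (border 'd')
j=26 s[j]='e': k: 1→0; π[26]=0 (border '')
j=27 s[j]='c': π[27]=0 (border '')
j=28 s[j]='c': π[28]=0 (border '')
j=29 s[j]='a': π[29]=0 (border '')
j=30 s[j]='f': π[30]=0 (border '')
j=31 s[j]='a': π[31]=0 (border '')
j=32 s[j]='c': π[32]=0 (border '')
j=33 s[j]='d': π[33]=1 (border 'd')
j=34 s[j]='c': π[34]=2 (border 'dc')
j=35 s[j]='a': k: 2→0; π[35]=0 (border '')
j=36 s[j]='d': π[36]=1 (border 'd')
j=37 s[j]='f': k: 1→0; π[37]=0 (border '')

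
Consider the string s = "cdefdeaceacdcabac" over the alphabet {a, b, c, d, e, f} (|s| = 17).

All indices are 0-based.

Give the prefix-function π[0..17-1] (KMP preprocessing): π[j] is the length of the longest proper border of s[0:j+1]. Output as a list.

[0, 0, 0, 0, 0, 0, 0, 1, 0, 0, 1, 2, 1, 0, 0, 0, 1]

π[0] = 0
j=1 s[j]='d': π[1]=0 (border '')
j=2 s[j]='e': π[2]=0 (border '')
j=3 s[j]='f': π[3]=0 (border '')
j=4 s[j]='d': π[4]=0 (border '')
j=5 s[j]='e': π[5]=0 (border '')
j=6 s[j]='a': π[6]=0 (border '')
j=7 s[j]='c': π[7]=1 (border 'c')
j=8 s[j]='e': k: 1→0; π[8]=0 (border '')
j=9 s[j]='a': π[9]=0 (border '')
j=10 s[j]='c': π[10]=1 (border 'c')
j=11 s[j]='d': π[11]=2 (border 'cd')
j=12 s[j]='c': k: 2→0; π[12]=1 (border 'c')
j=13 s[j]='a': k: 1→0; π[13]=0 (border '')
j=14 s[j]='b': π[14]=0 (border '')
j=15 s[j]='a': π[15]=0 (border '')
j=16 s[j]='c': π[16]=1 (border 'c')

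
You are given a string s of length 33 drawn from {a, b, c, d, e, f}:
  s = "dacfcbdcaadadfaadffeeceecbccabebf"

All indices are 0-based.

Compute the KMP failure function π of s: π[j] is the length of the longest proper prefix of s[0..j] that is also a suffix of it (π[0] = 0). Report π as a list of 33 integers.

π[0] = 0
j=1 s[j]='a': π[1]=0 (border '')
j=2 s[j]='c': π[2]=0 (border '')
j=3 s[j]='f': π[3]=0 (border '')
j=4 s[j]='c': π[4]=0 (border '')
j=5 s[j]='b': π[5]=0 (border '')
j=6 s[j]='d': π[6]=1 (border 'd')
j=7 s[j]='c': k: 1→0; π[7]=0 (border '')
j=8 s[j]='a': π[8]=0 (border '')
j=9 s[j]='a': π[9]=0 (border '')
j=10 s[j]='d': π[10]=1 (border 'd')
j=11 s[j]='a': π[11]=2 (border 'da')
j=12 s[j]='d': k: 2→0; π[12]=1 (border 'd')
j=13 s[j]='f': k: 1→0; π[13]=0 (border '')
j=14 s[j]='a': π[14]=0 (border '')
j=15 s[j]='a': π[15]=0 (border '')
j=16 s[j]='d': π[16]=1 (border 'd')
j=17 s[j]='f': k: 1→0; π[17]=0 (border '')
j=18 s[j]='f': π[18]=0 (border '')
j=19 s[j]='e': π[19]=0 (border '')
j=20 s[j]='e': π[20]=0 (border '')
j=21 s[j]='c': π[21]=0 (border '')
j=22 s[j]='e': π[22]=0 (border '')
j=23 s[j]='e': π[23]=0 (border '')
j=24 s[j]='c': π[24]=0 (border '')
j=25 s[j]='b': π[25]=0 (border '')
j=26 s[j]='c': π[26]=0 (border '')
j=27 s[j]='c': π[27]=0 (border '')
j=28 s[j]='a': π[28]=0 (border '')
j=29 s[j]='b': π[29]=0 (border '')
j=30 s[j]='e': π[30]=0 (border '')
j=31 s[j]='b': π[31]=0 (border '')
j=32 s[j]='f': π[32]=0 (border '')

[0, 0, 0, 0, 0, 0, 1, 0, 0, 0, 1, 2, 1, 0, 0, 0, 1, 0, 0, 0, 0, 0, 0, 0, 0, 0, 0, 0, 0, 0, 0, 0, 0]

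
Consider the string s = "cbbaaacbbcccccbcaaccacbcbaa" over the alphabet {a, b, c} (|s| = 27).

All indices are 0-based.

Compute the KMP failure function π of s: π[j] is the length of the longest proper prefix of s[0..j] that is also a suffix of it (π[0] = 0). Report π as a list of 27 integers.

[0, 0, 0, 0, 0, 0, 1, 2, 3, 1, 1, 1, 1, 1, 2, 1, 0, 0, 1, 1, 0, 1, 2, 1, 2, 0, 0]

π[0] = 0
j=1 s[j]='b': π[1]=0 (border '')
j=2 s[j]='b': π[2]=0 (border '')
j=3 s[j]='a': π[3]=0 (border '')
j=4 s[j]='a': π[4]=0 (border '')
j=5 s[j]='a': π[5]=0 (border '')
j=6 s[j]='c': π[6]=1 (border 'c')
j=7 s[j]='b': π[7]=2 (border 'cb')
j=8 s[j]='b': π[8]=3 (border 'cbb')
j=9 s[j]='c': k: 3→0; π[9]=1 (border 'c')
j=10 s[j]='c': k: 1→0; π[10]=1 (border 'c')
j=11 s[j]='c': k: 1→0; π[11]=1 (border 'c')
j=12 s[j]='c': k: 1→0; π[12]=1 (border 'c')
j=13 s[j]='c': k: 1→0; π[13]=1 (border 'c')
j=14 s[j]='b': π[14]=2 (border 'cb')
j=15 s[j]='c': k: 2→0; π[15]=1 (border 'c')
j=16 s[j]='a': k: 1→0; π[16]=0 (border '')
j=17 s[j]='a': π[17]=0 (border '')
j=18 s[j]='c': π[18]=1 (border 'c')
j=19 s[j]='c': k: 1→0; π[19]=1 (border 'c')
j=20 s[j]='a': k: 1→0; π[20]=0 (border '')
j=21 s[j]='c': π[21]=1 (border 'c')
j=22 s[j]='b': π[22]=2 (border 'cb')
j=23 s[j]='c': k: 2→0; π[23]=1 (border 'c')
j=24 s[j]='b': π[24]=2 (border 'cb')
j=25 s[j]='a': k: 2→0; π[25]=0 (border '')
j=26 s[j]='a': π[26]=0 (border '')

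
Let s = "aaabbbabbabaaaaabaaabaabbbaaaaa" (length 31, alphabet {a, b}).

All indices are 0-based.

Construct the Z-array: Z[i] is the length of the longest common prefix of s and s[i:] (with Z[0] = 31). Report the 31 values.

Z[0]=31
i=1: fresh scan; Z[1]=2 grow→box=[1,3)
i=2: min(r-i=1, Z[1]=2)=1; Z[2]=1
i=3: fresh scan; Z[3]=0
i=4: fresh scan; Z[4]=0
i=5: fresh scan; Z[5]=0
i=6: fresh scan; Z[6]=1 grow→box=[6,7)
i=7: fresh scan; Z[7]=0
i=8: fresh scan; Z[8]=0
i=9: fresh scan; Z[9]=1 grow→box=[9,10)
i=10: fresh scan; Z[10]=0
i=11: fresh scan; Z[11]=3 grow→box=[11,14)
i=12: min(r-i=2, Z[1]=2)=2; Z[12]=3 grow→box=[12,15)
i=13: min(r-i=2, Z[1]=2)=2; Z[13]=4 grow→box=[13,17)
i=14: min(r-i=3, Z[1]=2)=2; Z[14]=2
i=15: min(r-i=2, Z[2]=1)=1; Z[15]=1
i=16: min(r-i=1, Z[3]=0)=0; Z[16]=0
i=17: fresh scan; Z[17]=4 grow→box=[17,21)
i=18: min(r-i=3, Z[1]=2)=2; Z[18]=2
i=19: min(r-i=2, Z[2]=1)=1; Z[19]=1
i=20: min(r-i=1, Z[3]=0)=0; Z[20]=0
i=21: fresh scan; Z[21]=2 grow→box=[21,23)
i=22: min(r-i=1, Z[1]=2)=1; Z[22]=1
i=23: fresh scan; Z[23]=0
i=24: fresh scan; Z[24]=0
i=25: fresh scan; Z[25]=0
i=26: fresh scan; Z[26]=3 grow→box=[26,29)
i=27: min(r-i=2, Z[1]=2)=2; Z[27]=3 grow→box=[27,30)
i=28: min(r-i=2, Z[1]=2)=2; Z[28]=3 grow→box=[28,31)
i=29: min(r-i=2, Z[1]=2)=2; Z[29]=2
i=30: min(r-i=1, Z[2]=1)=1; Z[30]=1

[31, 2, 1, 0, 0, 0, 1, 0, 0, 1, 0, 3, 3, 4, 2, 1, 0, 4, 2, 1, 0, 2, 1, 0, 0, 0, 3, 3, 3, 2, 1]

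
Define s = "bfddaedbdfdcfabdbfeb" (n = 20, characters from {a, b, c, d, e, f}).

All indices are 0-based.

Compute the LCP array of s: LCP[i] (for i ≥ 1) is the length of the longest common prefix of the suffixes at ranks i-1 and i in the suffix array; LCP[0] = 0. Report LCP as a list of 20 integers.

rank→(start, suffix):
  0 → (13, 'abdbfeb')
  1 → (4, 'aedbdfdcfabdbfeb')
  2 → (19, 'b')
  3 → (14, 'bdbfeb')
  4 → (7, 'bdfdcfabdbfeb')
  5 → (0, 'bfddaedbdfdcfabdbfeb')
  6 → (16, 'bfeb')
  7 → (11, 'cfabdbfeb')
  8 → (3, 'daedbdfdcfabdbfeb')
  9 → (6, 'dbdfdcfabdbfeb')
  10 → (15, 'dbfeb')
  11 → (10, 'dcfabdbfeb')
  12 → (2, 'ddaedbdfdcfabdbfeb')
  13 → (8, 'dfdcfabdbfeb')
  14 → (18, 'eb')
  15 → (5, 'edbdfdcfabdbfeb')
  16 → (12, 'fabdbfeb')
  17 → (9, 'fdcfabdbfeb')
  18 → (1, 'fddaedbdfdcfabdbfeb')
  19 → (17, 'feb')

SA = [13, 4, 19, 14, 7, 0, 16, 11, 3, 6, 15, 10, 2, 8, 18, 5, 12, 9, 1, 17]
rank  pair      lcp
   1  s[13:],s[4:]  1  'a'
   2  s[4:],s[19:]  0  ''
   3  s[19:],s[14:]  1  'b'
   4  s[14:],s[7:]  2  'bd'
   5  s[7:],s[0:]  1  'b'
   6  s[0:],s[16:]  2  'bf'
   7  s[16:],s[11:]  0  ''
   8  s[11:],s[3:]  0  ''
   9  s[3:],s[6:]  1  'd'
  10  s[6:],s[15:]  2  'db'
  11  s[15:],s[10:]  1  'd'
  12  s[10:],s[2:]  1  'd'
  13  s[2:],s[8:]  1  'd'
  14  s[8:],s[18:]  0  ''
  15  s[18:],s[5:]  1  'e'
  16  s[5:],s[12:]  0  ''
  17  s[12:],s[9:]  1  'f'
  18  s[9:],s[1:]  2  'fd'
  19  s[1:],s[17:]  1  'f'

[0, 1, 0, 1, 2, 1, 2, 0, 0, 1, 2, 1, 1, 1, 0, 1, 0, 1, 2, 1]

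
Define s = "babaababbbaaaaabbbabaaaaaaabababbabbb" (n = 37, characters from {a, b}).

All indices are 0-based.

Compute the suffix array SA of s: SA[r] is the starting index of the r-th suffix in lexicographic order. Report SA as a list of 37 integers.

[20, 21, 22, 10, 23, 11, 24, 12, 25, 3, 13, 18, 1, 26, 28, 4, 30, 33, 6, 14, 36, 19, 9, 2, 17, 0, 27, 29, 32, 5, 35, 8, 16, 31, 34, 7, 15]

rank | idx | suffix
   0 |  20 | aaaaaaabababbabbb
   1 |  21 | aaaaaabababbabbb
   2 |  22 | aaaaabababbabbb
   3 |  10 | aaaaabbbabaaaaaaabababbabbb
   4 |  23 | aaaabababbabbb
   5 |  11 | aaaabbbabaaaaaaabababbabbb
   6 |  24 | aaabababbabbb
   7 |  12 | aaabbbabaaaaaaabababbabbb
   8 |  25 | aabababbabbb
   9 |   3 | aababbbaaaaabbbabaaaaaaabababbabbb
  10 |  13 | aabbbabaaaaaaabababbabbb
  11 |  18 | abaaaaaaabababbabbb
  12 |   1 | abaababbbaaaaabbbabaaaaaaabababbabbb
  13 |  26 | abababbabbb
  14 |  28 | ababbabbb
  15 |   4 | ababbbaaaaabbbabaaaaaaabababbabbb
  16 |  30 | abbabbb
  17 |  33 | abbb
  18 |   6 | abbbaaaaabbbabaaaaaaabababbabbb
  19 |  14 | abbbabaaaaaaabababbabbb
  20 |  36 | b
  21 |  19 | baaaaaaabababbabbb
  22 |   9 | baaaaabbbabaaaaaaabababbabbb
  23 |   2 | baababbbaaaaabbbabaaaaaaabababbabbb
  24 |  17 | babaaaaaaabababbabbb
  25 |   0 | babaababbbaaaaabbbabaaaaaaabababbabbb
  26 |  27 | bababbabbb
  27 |  29 | babbabbb
  28 |  32 | babbb
  29 |   5 | babbbaaaaabbbabaaaaaaabababbabbb
  30 |  35 | bb
  31 |   8 | bbaaaaabbbabaaaaaaabababbabbb
  32 |  16 | bbabaaaaaaabababbabbb
  33 |  31 | bbabbb
  34 |  34 | bbb
  35 |   7 | bbbaaaaabbbabaaaaaaabababbabbb
  36 |  15 | bbbabaaaaaaabababbabbb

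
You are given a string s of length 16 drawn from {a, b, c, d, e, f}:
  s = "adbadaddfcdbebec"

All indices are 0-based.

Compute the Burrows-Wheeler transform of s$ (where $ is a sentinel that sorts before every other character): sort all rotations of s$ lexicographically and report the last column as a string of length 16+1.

rank  rotation           last
    0  $adbadaddfcdbebec  c
    1  adaddfcdbebec$adb  b
    2  adbadaddfcdbebec$  $
    3  addfcdbebec$adbad  d
    4  badaddfcdbebec$ad  d
    5  bebec$adbadaddfcd  d
    6  bec$adbadaddfcdbe  e
    7  c$adbadaddfcdbebe  e
    8  cdbebec$adbadaddf  f
    9  daddfcdbebec$adba  a
   10  dbadaddfcdbebec$a  a
   11  dbebec$adbadaddfc  c
   12  ddfcdbebec$adbada  a
   13  dfcdbebec$adbadad  d
   14  ebec$adbadaddfcdb  b
   15  ec$adbadaddfcdbeb  b
   16  fcdbebec$adbadadd  d

cb$dddeefaacadbbd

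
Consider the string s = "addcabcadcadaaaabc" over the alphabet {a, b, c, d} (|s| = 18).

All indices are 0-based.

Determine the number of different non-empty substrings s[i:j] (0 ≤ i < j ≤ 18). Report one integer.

rank→(start, suffix):
  0 → (12, 'aaaabc')
  1 → (13, 'aaabc')
  2 → (14, 'aabc')
  3 → (15, 'abc')
  4 → (4, 'abcadcadaaaabc')
  5 → (10, 'adaaaabc')
  6 → (7, 'adcadaaaabc')
  7 → (0, 'addcabcadcadaaaabc')
  8 → (16, 'bc')
  9 → (5, 'bcadcadaaaabc')
  10 → (17, 'c')
  11 → (3, 'cabcadcadaaaabc')
  12 → (9, 'cadaaaabc')
  13 → (6, 'cadcadaaaabc')
  14 → (11, 'daaaabc')
  15 → (2, 'dcabcadcadaaaabc')
  16 → (8, 'dcadaaaabc')
  17 → (1, 'ddcabcadcadaaaabc')

SA = [12, 13, 14, 15, 4, 10, 7, 0, 16, 5, 17, 3, 9, 6, 11, 2, 8, 1]
rank  pair      lcp
   1  s[12:],s[13:]  3  'aaa'
   2  s[13:],s[14:]  2  'aa'
   3  s[14:],s[15:]  1  'a'
   4  s[15:],s[4:]  3  'abc'
   5  s[4:],s[10:]  1  'a'
   6  s[10:],s[7:]  2  'ad'
   7  s[7:],s[0:]  2  'ad'
   8  s[0:],s[16:]  0  ''
   9  s[16:],s[5:]  2  'bc'
  10  s[5:],s[17:]  0  ''
  11  s[17:],s[3:]  1  'c'
  12  s[3:],s[9:]  2  'ca'
  13  s[9:],s[6:]  3  'cad'
  14  s[6:],s[11:]  0  ''
  15  s[11:],s[2:]  1  'd'
  16  s[2:],s[8:]  3  'dca'
  17  s[8:],s[1:]  1  'd'

n(n+1)/2 = 18·19/2 = 171
Σ LCP = 0 + 3 + 2 + 1 + 3 + 1 + 2 + 2 + 0 + 2 + 0 + 1 + 2 + 3 + 0 + 1 + 3 + 1 = 27
distinct = 171 − 27 = 144

144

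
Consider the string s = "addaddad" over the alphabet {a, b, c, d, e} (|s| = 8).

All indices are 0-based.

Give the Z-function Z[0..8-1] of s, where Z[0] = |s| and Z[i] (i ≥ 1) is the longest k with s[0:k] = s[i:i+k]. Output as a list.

Z[0]=8
i=1: fresh scan; Z[1]=0
i=2: fresh scan; Z[2]=0
i=3: fresh scan; Z[3]=5 grow→box=[3,8)
i=4: min(r-i=4, Z[1]=0)=0; Z[4]=0
i=5: min(r-i=3, Z[2]=0)=0; Z[5]=0
i=6: min(r-i=2, Z[3]=5)=2; Z[6]=2
i=7: min(r-i=1, Z[4]=0)=0; Z[7]=0

[8, 0, 0, 5, 0, 0, 2, 0]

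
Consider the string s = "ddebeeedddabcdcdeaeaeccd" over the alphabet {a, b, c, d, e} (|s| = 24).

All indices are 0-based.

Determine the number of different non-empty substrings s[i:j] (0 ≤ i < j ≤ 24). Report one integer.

rank→(start, suffix):
  0 → (10, 'abcdcdeaeaeccd')
  1 → (17, 'aeaeccd')
  2 → (19, 'aeccd')
  3 → (11, 'bcdcdeaeaeccd')
  4 → (3, 'beeedddabcdcdeaeaeccd')
  5 → (21, 'ccd')
  6 → (22, 'cd')
  7 → (12, 'cdcdeaeaeccd')
  8 → (14, 'cdeaeaeccd')
  9 → (23, 'd')
  10 → (9, 'dabcdcdeaeaeccd')
  11 → (13, 'dcdeaeaeccd')
  12 → (8, 'ddabcdcdeaeaeccd')
  13 → (7, 'dddabcdcdeaeaeccd')
  14 → (0, 'ddebeeedddabcdcdeaeaeccd')
  15 → (15, 'deaeaeccd')
  16 → (1, 'debeeedddabcdcdeaeaeccd')
  17 → (16, 'eaeaeccd')
  18 → (18, 'eaeccd')
  19 → (2, 'ebeeedddabcdcdeaeaeccd')
  20 → (20, 'eccd')
  21 → (6, 'edddabcdcdeaeaeccd')
  22 → (5, 'eedddabcdcdeaeaeccd')
  23 → (4, 'eeedddabcdcdeaeaeccd')

SA = [10, 17, 19, 11, 3, 21, 22, 12, 14, 23, 9, 13, 8, 7, 0, 15, 1, 16, 18, 2, 20, 6, 5, 4]
i: (SA[i-1],SA[i]) lcp shared
  1: (10,17) 1 'a'
  2: (17,19) 2 'ae'
  3: (19,11) 0 ''
  4: (11,3) 1 'b'
  5: (3,21) 0 ''
  6: (21,22) 1 'c'
  7: (22,12) 2 'cd'
  8: (12,14) 2 'cd'
  9: (14,23) 0 ''
  10: (23,9) 1 'd'
  11: (9,13) 1 'd'
  12: (13,8) 1 'd'
  13: (8,7) 2 'dd'
  14: (7,0) 2 'dd'
  15: (0,15) 1 'd'
  16: (15,1) 2 'de'
  17: (1,16) 0 ''
  18: (16,18) 3 'eae'
  19: (18,2) 1 'e'
  20: (2,20) 1 'e'
  21: (20,6) 1 'e'
  22: (6,5) 1 'e'
  23: (5,4) 2 'ee'

n(n+1)/2 = 24·25/2 = 300
Σ LCP = 0 + 1 + 2 + 0 + 1 + 0 + 1 + 2 + 2 + 0 + 1 + 1 + 1 + 2 + 2 + 1 + 2 + 0 + 3 + 1 + 1 + 1 + 1 + 2 = 28
distinct = 300 − 28 = 272

272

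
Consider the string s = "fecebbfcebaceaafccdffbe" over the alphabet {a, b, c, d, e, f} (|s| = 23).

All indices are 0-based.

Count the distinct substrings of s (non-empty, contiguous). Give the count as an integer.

254

sorted suffixes:
  #0 SA[0]=13  'aafccdffbe'
  #1 SA[1]=10  'aceaafccdffbe'
  #2 SA[2]=14  'afccdffbe'
  #3 SA[3]=9  'baceaafccdffbe'
  #4 SA[4]=4  'bbfcebaceaafccdffbe'
  #5 SA[5]=21  'be'
  #6 SA[6]=5  'bfcebaceaafccdffbe'
  #7 SA[7]=16  'ccdffbe'
  #8 SA[8]=17  'cdffbe'
  #9 SA[9]=11  'ceaafccdffbe'
  #10 SA[10]=7  'cebaceaafccdffbe'
  #11 SA[11]=2  'cebbfcebaceaafccdffbe'
  #12 SA[12]=18  'dffbe'
  #13 SA[13]=22  'e'
  #14 SA[14]=12  'eaafccdffbe'
  #15 SA[15]=8  'ebaceaafccdffbe'
  #16 SA[16]=3  'ebbfcebaceaafccdffbe'
  #17 SA[17]=1  'ecebbfcebaceaafccdffbe'
  #18 SA[18]=20  'fbe'
  #19 SA[19]=15  'fccdffbe'
  #20 SA[20]=6  'fcebaceaafccdffbe'
  #21 SA[21]=0  'fecebbfcebaceaafccdffbe'
  #22 SA[22]=19  'ffbe'

SA = [13, 10, 14, 9, 4, 21, 5, 16, 17, 11, 7, 2, 18, 22, 12, 8, 3, 1, 20, 15, 6, 0, 19]
[i] adj suffixes → lcp
  [1] 13/10 → 1 ('a')
  [2] 10/14 → 1 ('a')
  [3] 14/9 → 0 ('')
  [4] 9/4 → 1 ('b')
  [5] 4/21 → 1 ('b')
  [6] 21/5 → 1 ('b')
  [7] 5/16 → 0 ('')
  [8] 16/17 → 1 ('c')
  [9] 17/11 → 1 ('c')
  [10] 11/7 → 2 ('ce')
  [11] 7/2 → 3 ('ceb')
  [12] 2/18 → 0 ('')
  [13] 18/22 → 0 ('')
  [14] 22/12 → 1 ('e')
  [15] 12/8 → 1 ('e')
  [16] 8/3 → 2 ('eb')
  [17] 3/1 → 1 ('e')
  [18] 1/20 → 0 ('')
  [19] 20/15 → 1 ('f')
  [20] 15/6 → 2 ('fc')
  [21] 6/0 → 1 ('f')
  [22] 0/19 → 1 ('f')

n(n+1)/2 = 23·24/2 = 276
Σ LCP = 0 + 1 + 1 + 0 + 1 + 1 + 1 + 0 + 1 + 1 + 2 + 3 + 0 + 0 + 1 + 1 + 2 + 1 + 0 + 1 + 2 + 1 + 1 = 22
distinct = 276 − 22 = 254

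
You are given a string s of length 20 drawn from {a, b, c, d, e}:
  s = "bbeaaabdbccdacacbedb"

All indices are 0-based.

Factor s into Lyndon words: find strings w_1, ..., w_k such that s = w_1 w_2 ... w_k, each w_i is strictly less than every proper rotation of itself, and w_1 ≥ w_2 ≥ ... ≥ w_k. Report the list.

["bbe", "aaabdbccdacacbedb"]

emit factor 1: 'bbe' (i=0, period=3)
emit factor 2: 'aaabdbccdacacbedb' (i=3, period=17)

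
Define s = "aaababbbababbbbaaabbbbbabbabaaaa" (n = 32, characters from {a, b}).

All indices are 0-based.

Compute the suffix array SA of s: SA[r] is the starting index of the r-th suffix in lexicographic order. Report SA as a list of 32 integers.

[31, 30, 29, 28, 0, 15, 1, 16, 26, 2, 8, 23, 4, 10, 17, 27, 14, 25, 7, 22, 3, 9, 13, 24, 6, 21, 12, 5, 20, 11, 19, 18]

sorted suffixes:
  #0 SA[0]=31  'a'
  #1 SA[1]=30  'aa'
  #2 SA[2]=29  'aaa'
  #3 SA[3]=28  'aaaa'
  #4 SA[4]=0  'aaababbbababbbbaaabbbbbabbabaaaa'
  #5 SA[5]=15  'aaabbbbbabbabaaaa'
  #6 SA[6]=1  'aababbbababbbbaaabbbbbabbabaaaa'
  #7 SA[7]=16  'aabbbbbabbabaaaa'
  #8 SA[8]=26  'abaaaa'
  #9 SA[9]=2  'ababbbababbbbaaabbbbbabbabaaaa'
  #10 SA[10]=8  'ababbbbaaabbbbbabbabaaaa'
  #11 SA[11]=23  'abbabaaaa'
  #12 SA[12]=4  'abbbababbbbaaabbbbbabbabaaaa'
  #13 SA[13]=10  'abbbbaaabbbbbabbabaaaa'
  #14 SA[14]=17  'abbbbbabbabaaaa'
  #15 SA[15]=27  'baaaa'
  #16 SA[16]=14  'baaabbbbbabbabaaaa'
  #17 SA[17]=25  'babaaaa'
  #18 SA[18]=7  'bababbbbaaabbbbbabbabaaaa'
  #19 SA[19]=22  'babbabaaaa'
  #20 SA[20]=3  'babbbababbbbaaabbbbbabbabaaaa'
  #21 SA[21]=9  'babbbbaaabbbbbabbabaaaa'
  #22 SA[22]=13  'bbaaabbbbbabbabaaaa'
  #23 SA[23]=24  'bbabaaaa'
  #24 SA[24]=6  'bbababbbbaaabbbbbabbabaaaa'
  #25 SA[25]=21  'bbabbabaaaa'
  #26 SA[26]=12  'bbbaaabbbbbabbabaaaa'
  #27 SA[27]=5  'bbbababbbbaaabbbbbabbabaaaa'
  #28 SA[28]=20  'bbbabbabaaaa'
  #29 SA[29]=11  'bbbbaaabbbbbabbabaaaa'
  #30 SA[30]=19  'bbbbabbabaaaa'
  #31 SA[31]=18  'bbbbbabbabaaaa'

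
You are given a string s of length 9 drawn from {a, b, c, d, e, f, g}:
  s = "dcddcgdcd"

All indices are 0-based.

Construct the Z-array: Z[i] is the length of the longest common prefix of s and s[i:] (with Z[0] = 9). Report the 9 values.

Z[0]=9
i=1: i≥r, start 0; Z[1]=0
i=2: i≥r, start 0; Z[2]=1 extend→box=[2,3)
i=3: i≥r, start 0; Z[3]=2 extend→box=[3,5)
i=4: min(r-i=1, Z[1]=0)=0; Z[4]=0
i=5: i≥r, start 0; Z[5]=0
i=6: i≥r, start 0; Z[6]=3 extend→box=[6,9)
i=7: min(r-i=2, Z[1]=0)=0; Z[7]=0
i=8: min(r-i=1, Z[2]=1)=1; Z[8]=1

[9, 0, 1, 2, 0, 0, 3, 0, 1]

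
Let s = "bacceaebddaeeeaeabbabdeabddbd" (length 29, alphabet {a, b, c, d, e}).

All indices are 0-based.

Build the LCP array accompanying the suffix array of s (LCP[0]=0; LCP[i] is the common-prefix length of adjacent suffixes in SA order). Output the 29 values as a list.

sorted suffixes:
  #0 SA[0]=16  'abbabdeabddbd'
  #1 SA[1]=23  'abddbd'
  #2 SA[2]=19  'abdeabddbd'
  #3 SA[3]=1  'acceaebddaeeeaeabbabdeabddbd'
  #4 SA[4]=14  'aeabbabdeabddbd'
  #5 SA[5]=5  'aebddaeeeaeabbabdeabddbd'
  #6 SA[6]=10  'aeeeaeabbabdeabddbd'
  #7 SA[7]=18  'babdeabddbd'
  #8 SA[8]=0  'bacceaebddaeeeaeabbabdeabddbd'
  #9 SA[9]=17  'bbabdeabddbd'
  #10 SA[10]=27  'bd'
  #11 SA[11]=7  'bddaeeeaeabbabdeabddbd'
  #12 SA[12]=24  'bddbd'
  #13 SA[13]=20  'bdeabddbd'
  #14 SA[14]=2  'cceaebddaeeeaeabbabdeabddbd'
  #15 SA[15]=3  'ceaebddaeeeaeabbabdeabddbd'
  #16 SA[16]=28  'd'
  #17 SA[17]=9  'daeeeaeabbabdeabddbd'
  #18 SA[18]=26  'dbd'
  #19 SA[19]=8  'ddaeeeaeabbabdeabddbd'
  #20 SA[20]=25  'ddbd'
  #21 SA[21]=21  'deabddbd'
  #22 SA[22]=15  'eabbabdeabddbd'
  #23 SA[23]=22  'eabddbd'
  #24 SA[24]=13  'eaeabbabdeabddbd'
  #25 SA[25]=4  'eaebddaeeeaeabbabdeabddbd'
  #26 SA[26]=6  'ebddaeeeaeabbabdeabddbd'
  #27 SA[27]=12  'eeaeabbabdeabddbd'
  #28 SA[28]=11  'eeeaeabbabdeabddbd'

SA = [16, 23, 19, 1, 14, 5, 10, 18, 0, 17, 27, 7, 24, 20, 2, 3, 28, 9, 26, 8, 25, 21, 15, 22, 13, 4, 6, 12, 11]
i: (SA[i-1],SA[i]) lcp shared
  1: (16,23) 2 'ab'
  2: (23,19) 3 'abd'
  3: (19,1) 1 'a'
  4: (1,14) 1 'a'
  5: (14,5) 2 'ae'
  6: (5,10) 2 'ae'
  7: (10,18) 0 ''
  8: (18,0) 2 'ba'
  9: (0,17) 1 'b'
  10: (17,27) 1 'b'
  11: (27,7) 2 'bd'
  12: (7,24) 3 'bdd'
  13: (24,20) 2 'bd'
  14: (20,2) 0 ''
  15: (2,3) 1 'c'
  16: (3,28) 0 ''
  17: (28,9) 1 'd'
  18: (9,26) 1 'd'
  19: (26,8) 1 'd'
  20: (8,25) 2 'dd'
  21: (25,21) 1 'd'
  22: (21,15) 0 ''
  23: (15,22) 3 'eab'
  24: (22,13) 2 'ea'
  25: (13,4) 3 'eae'
  26: (4,6) 1 'e'
  27: (6,12) 1 'e'
  28: (12,11) 2 'ee'

[0, 2, 3, 1, 1, 2, 2, 0, 2, 1, 1, 2, 3, 2, 0, 1, 0, 1, 1, 1, 2, 1, 0, 3, 2, 3, 1, 1, 2]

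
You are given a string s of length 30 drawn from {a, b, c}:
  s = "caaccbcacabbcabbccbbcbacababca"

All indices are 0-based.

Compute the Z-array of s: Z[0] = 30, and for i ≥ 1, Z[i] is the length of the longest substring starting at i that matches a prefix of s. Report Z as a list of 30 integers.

[30, 0, 0, 1, 1, 0, 2, 0, 2, 0, 0, 0, 2, 0, 0, 0, 1, 1, 0, 0, 1, 0, 0, 2, 0, 0, 0, 0, 2, 0]

Z[0]=30
i=1: fresh scan; Z[1]=0
i=2: fresh scan; Z[2]=0
i=3: fresh scan; Z[3]=1 scan→box=[3,4)
i=4: fresh scan; Z[4]=1 scan→box=[4,5)
i=5: fresh scan; Z[5]=0
i=6: fresh scan; Z[6]=2 scan→box=[6,8)
i=7: min(r-i=1, Z[1]=0)=0; Z[7]=0
i=8: fresh scan; Z[8]=2 scan→box=[8,10)
i=9: min(r-i=1, Z[1]=0)=0; Z[9]=0
i=10: fresh scan; Z[10]=0
i=11: fresh scan; Z[11]=0
i=12: fresh scan; Z[12]=2 scan→box=[12,14)
i=13: min(r-i=1, Z[1]=0)=0; Z[13]=0
i=14: fresh scan; Z[14]=0
i=15: fresh scan; Z[15]=0
i=16: fresh scan; Z[16]=1 scan→box=[16,17)
i=17: fresh scan; Z[17]=1 scan→box=[17,18)
i=18: fresh scan; Z[18]=0
i=19: fresh scan; Z[19]=0
i=20: fresh scan; Z[20]=1 scan→box=[20,21)
i=21: fresh scan; Z[21]=0
i=22: fresh scan; Z[22]=0
i=23: fresh scan; Z[23]=2 scan→box=[23,25)
i=24: min(r-i=1, Z[1]=0)=0; Z[24]=0
i=25: fresh scan; Z[25]=0
i=26: fresh scan; Z[26]=0
i=27: fresh scan; Z[27]=0
i=28: fresh scan; Z[28]=2 scan→box=[28,30)
i=29: min(r-i=1, Z[1]=0)=0; Z[29]=0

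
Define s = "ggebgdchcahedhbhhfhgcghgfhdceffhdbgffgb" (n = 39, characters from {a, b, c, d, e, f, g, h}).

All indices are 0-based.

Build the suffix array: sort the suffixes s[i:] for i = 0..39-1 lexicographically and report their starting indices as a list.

rank | idx | suffix
   0 |   9 | ahedhbhhfhgcghgfhdceffhdbgffgb
   1 |  38 | b
   2 |   3 | bgdchcahedhbhhfhgcghgfhdceffhdbgffgb
   3 |  33 | bgffgb
   4 |  14 | bhhfhgcghgfhdceffhdbgffgb
   5 |   8 | cahedhbhhfhgcghgfhdceffhdbgffgb
   6 |  27 | ceffhdbgffgb
   7 |  20 | cghgfhdceffhdbgffgb
   8 |   6 | chcahedhbhhfhgcghgfhdceffhdbgffgb
   9 |  32 | dbgffgb
  10 |  26 | dceffhdbgffgb
  11 |   5 | dchcahedhbhhfhgcghgfhdceffhdbgffgb
  12 |  12 | dhbhhfhgcghgfhdceffhdbgffgb
  13 |   2 | ebgdchcahedhbhhfhgcghgfhdceffhdbgffgb
  14 |  11 | edhbhhfhgcghgfhdceffhdbgffgb
  15 |  28 | effhdbgffgb
  16 |  35 | ffgb
  17 |  29 | ffhdbgffgb
  18 |  36 | fgb
  19 |  30 | fhdbgffgb
  20 |  24 | fhdceffhdbgffgb
  21 |  17 | fhgcghgfhdceffhdbgffgb
  22 |  37 | gb
  23 |  19 | gcghgfhdceffhdbgffgb
  24 |   4 | gdchcahedhbhhfhgcghgfhdceffhdbgffgb
  25 |   1 | gebgdchcahedhbhhfhgcghgfhdceffhdbgffgb
  26 |  34 | gffgb
  27 |  23 | gfhdceffhdbgffgb
  28 |   0 | ggebgdchcahedhbhhfhgcghgfhdceffhdbgffgb
  29 |  21 | ghgfhdceffhdbgffgb
  30 |  13 | hbhhfhgcghgfhdceffhdbgffgb
  31 |   7 | hcahedhbhhfhgcghgfhdceffhdbgffgb
  32 |  31 | hdbgffgb
  33 |  25 | hdceffhdbgffgb
  34 |  10 | hedhbhhfhgcghgfhdceffhdbgffgb
  35 |  16 | hfhgcghgfhdceffhdbgffgb
  36 |  18 | hgcghgfhdceffhdbgffgb
  37 |  22 | hgfhdceffhdbgffgb
  38 |  15 | hhfhgcghgfhdceffhdbgffgb

[9, 38, 3, 33, 14, 8, 27, 20, 6, 32, 26, 5, 12, 2, 11, 28, 35, 29, 36, 30, 24, 17, 37, 19, 4, 1, 34, 23, 0, 21, 13, 7, 31, 25, 10, 16, 18, 22, 15]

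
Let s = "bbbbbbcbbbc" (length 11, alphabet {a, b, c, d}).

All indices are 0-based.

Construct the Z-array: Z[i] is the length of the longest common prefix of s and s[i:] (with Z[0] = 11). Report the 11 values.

Z[0]=11
i=1: outside box; Z[1]=5 scan→box=[1,6)
i=2: min(r-i=4, Z[1]=5)=4; Z[2]=4
i=3: min(r-i=3, Z[2]=4)=3; Z[3]=3
i=4: min(r-i=2, Z[3]=3)=2; Z[4]=2
i=5: min(r-i=1, Z[4]=2)=1; Z[5]=1
i=6: outside box; Z[6]=0
i=7: outside box; Z[7]=3 scan→box=[7,10)
i=8: min(r-i=2, Z[1]=5)=2; Z[8]=2
i=9: min(r-i=1, Z[2]=4)=1; Z[9]=1
i=10: outside box; Z[10]=0

[11, 5, 4, 3, 2, 1, 0, 3, 2, 1, 0]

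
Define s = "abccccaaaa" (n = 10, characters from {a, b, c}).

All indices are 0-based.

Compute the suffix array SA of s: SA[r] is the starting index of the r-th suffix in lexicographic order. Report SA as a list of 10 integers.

sorted suffixes:
  #0 SA[0]=9  'a'
  #1 SA[1]=8  'aa'
  #2 SA[2]=7  'aaa'
  #3 SA[3]=6  'aaaa'
  #4 SA[4]=0  'abccccaaaa'
  #5 SA[5]=1  'bccccaaaa'
  #6 SA[6]=5  'caaaa'
  #7 SA[7]=4  'ccaaaa'
  #8 SA[8]=3  'cccaaaa'
  #9 SA[9]=2  'ccccaaaa'

[9, 8, 7, 6, 0, 1, 5, 4, 3, 2]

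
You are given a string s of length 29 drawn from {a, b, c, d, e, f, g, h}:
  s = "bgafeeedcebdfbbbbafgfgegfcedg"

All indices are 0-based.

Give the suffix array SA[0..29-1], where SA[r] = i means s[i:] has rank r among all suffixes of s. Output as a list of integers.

[2, 17, 16, 15, 14, 13, 10, 0, 8, 25, 7, 11, 27, 9, 6, 26, 5, 4, 22, 12, 24, 3, 20, 18, 28, 1, 21, 23, 19]

rank→(start, suffix):
  0 → (2, 'afeeedcebdfbbbbafgfgegfcedg')
  1 → (17, 'afgfgegfcedg')
  2 → (16, 'bafgfgegfcedg')
  3 → (15, 'bbafgfgegfcedg')
  4 → (14, 'bbbafgfgegfcedg')
  5 → (13, 'bbbbafgfgegfcedg')
  6 → (10, 'bdfbbbbafgfgegfcedg')
  7 → (0, 'bgafeeedcebdfbbbbafgfgegfcedg')
  8 → (8, 'cebdfbbbbafgfgegfcedg')
  9 → (25, 'cedg')
  10 → (7, 'dcebdfbbbbafgfgegfcedg')
  11 → (11, 'dfbbbbafgfgegfcedg')
  12 → (27, 'dg')
  13 → (9, 'ebdfbbbbafgfgegfcedg')
  14 → (6, 'edcebdfbbbbafgfgegfcedg')
  15 → (26, 'edg')
  16 → (5, 'eedcebdfbbbbafgfgegfcedg')
  17 → (4, 'eeedcebdfbbbbafgfgegfcedg')
  18 → (22, 'egfcedg')
  19 → (12, 'fbbbbafgfgegfcedg')
  20 → (24, 'fcedg')
  21 → (3, 'feeedcebdfbbbbafgfgegfcedg')
  22 → (20, 'fgegfcedg')
  23 → (18, 'fgfgegfcedg')
  24 → (28, 'g')
  25 → (1, 'gafeeedcebdfbbbbafgfgegfcedg')
  26 → (21, 'gegfcedg')
  27 → (23, 'gfcedg')
  28 → (19, 'gfgegfcedg')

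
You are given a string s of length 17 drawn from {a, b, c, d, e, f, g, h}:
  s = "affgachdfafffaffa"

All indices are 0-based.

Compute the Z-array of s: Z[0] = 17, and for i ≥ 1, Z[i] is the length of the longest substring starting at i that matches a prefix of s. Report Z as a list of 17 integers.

Z[0]=17
i=1: i≥r, start 0; Z[1]=0
i=2: i≥r, start 0; Z[2]=0
i=3: i≥r, start 0; Z[3]=0
i=4: i≥r, start 0; Z[4]=1 scan→box=[4,5)
i=5: i≥r, start 0; Z[5]=0
i=6: i≥r, start 0; Z[6]=0
i=7: i≥r, start 0; Z[7]=0
i=8: i≥r, start 0; Z[8]=0
i=9: i≥r, start 0; Z[9]=3 scan→box=[9,12)
i=10: min(r-i=2, Z[1]=0)=0; Z[10]=0
i=11: min(r-i=1, Z[2]=0)=0; Z[11]=0
i=12: i≥r, start 0; Z[12]=0
i=13: i≥r, start 0; Z[13]=3 scan→box=[13,16)
i=14: min(r-i=2, Z[1]=0)=0; Z[14]=0
i=15: min(r-i=1, Z[2]=0)=0; Z[15]=0
i=16: i≥r, start 0; Z[16]=1 scan→box=[16,17)

[17, 0, 0, 0, 1, 0, 0, 0, 0, 3, 0, 0, 0, 3, 0, 0, 1]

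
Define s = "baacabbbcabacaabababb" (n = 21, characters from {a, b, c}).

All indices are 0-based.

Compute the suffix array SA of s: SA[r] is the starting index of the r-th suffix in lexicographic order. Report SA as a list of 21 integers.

rank→(start, suffix):
  0 → (13, 'aabababb')
  1 → (1, 'aacabbbcabacaabababb')
  2 → (14, 'abababb')
  3 → (16, 'ababb')
  4 → (9, 'abacaabababb')
  5 → (18, 'abb')
  6 → (4, 'abbbcabacaabababb')
  7 → (11, 'acaabababb')
  8 → (2, 'acabbbcabacaabababb')
  9 → (20, 'b')
  10 → (0, 'baacabbbcabacaabababb')
  11 → (15, 'bababb')
  12 → (17, 'babb')
  13 → (10, 'bacaabababb')
  14 → (19, 'bb')
  15 → (5, 'bbbcabacaabababb')
  16 → (6, 'bbcabacaabababb')
  17 → (7, 'bcabacaabababb')
  18 → (12, 'caabababb')
  19 → (8, 'cabacaabababb')
  20 → (3, 'cabbbcabacaabababb')

[13, 1, 14, 16, 9, 18, 4, 11, 2, 20, 0, 15, 17, 10, 19, 5, 6, 7, 12, 8, 3]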